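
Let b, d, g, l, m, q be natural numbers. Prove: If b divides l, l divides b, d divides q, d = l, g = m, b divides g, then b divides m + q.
g = m and b divides g, hence b divides m. l divides b and b divides l, hence l = b. Because d = l, d = b. Since d divides q, b divides q. Since b divides m, b divides m + q.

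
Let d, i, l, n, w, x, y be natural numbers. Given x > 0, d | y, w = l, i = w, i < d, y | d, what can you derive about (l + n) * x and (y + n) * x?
(l + n) * x < (y + n) * x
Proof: d | y and y | d, thus d = y. Since i = w and w = l, i = l. Because i < d, l < d. d = y, so l < y. Then l + n < y + n. Because x > 0, (l + n) * x < (y + n) * x.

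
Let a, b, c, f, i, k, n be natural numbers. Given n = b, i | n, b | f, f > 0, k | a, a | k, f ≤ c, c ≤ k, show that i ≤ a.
n = b and i | n, hence i | b. Since b | f, i | f. Since f > 0, i ≤ f. Because k | a and a | k, k = a. f ≤ c and c ≤ k, so f ≤ k. Since k = a, f ≤ a. Since i ≤ f, i ≤ a.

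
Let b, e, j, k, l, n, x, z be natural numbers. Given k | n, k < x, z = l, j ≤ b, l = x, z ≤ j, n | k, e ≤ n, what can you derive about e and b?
e < b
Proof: k | n and n | k, hence k = n. k < x, so n < x. e ≤ n, so e < x. z = l and l = x, so z = x. From z ≤ j, x ≤ j. j ≤ b, so x ≤ b. Since e < x, e < b.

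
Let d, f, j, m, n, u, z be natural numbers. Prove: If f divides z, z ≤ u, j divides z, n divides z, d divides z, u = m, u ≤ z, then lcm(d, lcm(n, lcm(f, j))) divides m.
Because z ≤ u and u ≤ z, z = u. Since u = m, z = m. From f divides z and j divides z, lcm(f, j) divides z. Since n divides z, lcm(n, lcm(f, j)) divides z. Since d divides z, lcm(d, lcm(n, lcm(f, j))) divides z. From z = m, lcm(d, lcm(n, lcm(f, j))) divides m.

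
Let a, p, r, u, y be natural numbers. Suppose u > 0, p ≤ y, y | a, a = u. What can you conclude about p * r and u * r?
p * r ≤ u * r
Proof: From a = u and y | a, y | u. Since u > 0, y ≤ u. From p ≤ y, p ≤ u. Then p * r ≤ u * r.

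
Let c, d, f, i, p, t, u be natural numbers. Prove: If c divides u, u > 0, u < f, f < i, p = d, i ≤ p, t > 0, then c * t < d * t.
c divides u and u > 0, thus c ≤ u. Since u < f and f < i, u < i. Because c ≤ u, c < i. Since p = d and i ≤ p, i ≤ d. c < i, so c < d. Using t > 0 and multiplying by a positive, c * t < d * t.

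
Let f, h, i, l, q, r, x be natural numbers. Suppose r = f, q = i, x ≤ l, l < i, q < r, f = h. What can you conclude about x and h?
x < h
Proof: Since r = f and f = h, r = h. x ≤ l and l < i, therefore x < i. q = i and q < r, thus i < r. Since x < i, x < r. r = h, so x < h.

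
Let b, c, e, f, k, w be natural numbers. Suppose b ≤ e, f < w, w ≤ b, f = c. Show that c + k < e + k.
f < w and w ≤ b, thus f < b. Since f = c, c < b. Since b ≤ e, c < e. Then c + k < e + k.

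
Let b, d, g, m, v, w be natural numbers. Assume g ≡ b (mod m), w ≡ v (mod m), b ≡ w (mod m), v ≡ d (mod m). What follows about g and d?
g ≡ d (mod m)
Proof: Since g ≡ b (mod m) and b ≡ w (mod m), g ≡ w (mod m). From w ≡ v (mod m), g ≡ v (mod m). Since v ≡ d (mod m), g ≡ d (mod m).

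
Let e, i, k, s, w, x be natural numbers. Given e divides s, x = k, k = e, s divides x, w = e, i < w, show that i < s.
x = k and k = e, hence x = e. Since s divides x, s divides e. e divides s, so e = s. Because w = e and i < w, i < e. e = s, so i < s.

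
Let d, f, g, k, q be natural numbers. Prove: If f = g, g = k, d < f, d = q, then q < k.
Because f = g and d < f, d < g. Since g = k, d < k. Since d = q, q < k.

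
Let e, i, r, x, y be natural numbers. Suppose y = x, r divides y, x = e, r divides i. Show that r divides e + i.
From y = x and x = e, y = e. r divides y, so r divides e. Since r divides i, r divides e + i.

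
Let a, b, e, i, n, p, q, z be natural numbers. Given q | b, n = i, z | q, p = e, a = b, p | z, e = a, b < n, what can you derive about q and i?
q < i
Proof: e = a and a = b, thus e = b. From p = e and p | z, e | z. Since z | q, e | q. e = b, so b | q. q | b, so b = q. From n = i and b < n, b < i. b = q, so q < i.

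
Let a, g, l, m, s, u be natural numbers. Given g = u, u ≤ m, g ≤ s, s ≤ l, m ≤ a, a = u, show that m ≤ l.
Since a = u and m ≤ a, m ≤ u. u ≤ m, so u = m. From g = u, g = m. g ≤ s and s ≤ l, thus g ≤ l. Because g = m, m ≤ l.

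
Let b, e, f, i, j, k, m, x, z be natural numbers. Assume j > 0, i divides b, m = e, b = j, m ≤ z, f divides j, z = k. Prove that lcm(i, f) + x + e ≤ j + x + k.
b = j and i divides b, thus i divides j. Since f divides j, lcm(i, f) divides j. j > 0, so lcm(i, f) ≤ j. Then lcm(i, f) + x ≤ j + x. m = e and m ≤ z, therefore e ≤ z. z = k, so e ≤ k. Since lcm(i, f) + x ≤ j + x, lcm(i, f) + x + e ≤ j + x + k.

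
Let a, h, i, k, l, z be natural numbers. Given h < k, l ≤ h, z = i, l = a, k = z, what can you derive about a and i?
a < i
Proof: Since l = a and l ≤ h, a ≤ h. Since h < k, a < k. Because k = z, a < z. z = i, so a < i.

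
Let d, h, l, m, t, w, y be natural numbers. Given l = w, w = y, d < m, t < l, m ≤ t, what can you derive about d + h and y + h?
d + h < y + h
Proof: Since l = w and w = y, l = y. d < m and m ≤ t, thus d < t. Since t < l, d < l. Since l = y, d < y. Then d + h < y + h.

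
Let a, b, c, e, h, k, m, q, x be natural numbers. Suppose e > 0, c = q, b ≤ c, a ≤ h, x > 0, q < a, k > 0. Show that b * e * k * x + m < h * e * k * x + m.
c = q and b ≤ c, so b ≤ q. Since q < a and a ≤ h, q < h. b ≤ q, so b < h. Since e > 0, b * e < h * e. Because k > 0, b * e * k < h * e * k. x > 0, so b * e * k * x < h * e * k * x. Then b * e * k * x + m < h * e * k * x + m.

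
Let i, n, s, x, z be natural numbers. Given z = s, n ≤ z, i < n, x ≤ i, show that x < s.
i < n and n ≤ z, so i < z. Since z = s, i < s. x ≤ i, so x < s.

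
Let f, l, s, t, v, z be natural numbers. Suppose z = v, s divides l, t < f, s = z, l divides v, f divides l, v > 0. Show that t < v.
s = z and z = v, hence s = v. s divides l, so v divides l. Since l divides v, l = v. Since f divides l, f divides v. v > 0, so f ≤ v. t < f, so t < v.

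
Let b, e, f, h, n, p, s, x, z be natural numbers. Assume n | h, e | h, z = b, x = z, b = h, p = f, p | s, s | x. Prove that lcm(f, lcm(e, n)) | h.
z = b and b = h, hence z = h. From p | s and s | x, p | x. Since x = z, p | z. Because z = h, p | h. From p = f, f | h. From e | h and n | h, lcm(e, n) | h. Since f | h, lcm(f, lcm(e, n)) | h.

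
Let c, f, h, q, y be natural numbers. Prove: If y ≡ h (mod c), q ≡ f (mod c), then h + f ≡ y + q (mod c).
y ≡ h (mod c) and q ≡ f (mod c), therefore y + q ≡ h + f (mod c). Then h + f ≡ y + q (mod c).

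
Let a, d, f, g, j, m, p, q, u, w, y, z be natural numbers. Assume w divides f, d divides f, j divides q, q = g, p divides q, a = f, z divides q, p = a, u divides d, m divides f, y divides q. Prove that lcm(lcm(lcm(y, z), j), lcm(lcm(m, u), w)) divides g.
Because y divides q and z divides q, lcm(y, z) divides q. j divides q, so lcm(lcm(y, z), j) divides q. Since u divides d and d divides f, u divides f. m divides f, so lcm(m, u) divides f. w divides f, so lcm(lcm(m, u), w) divides f. Because p = a and a = f, p = f. From p divides q, f divides q. Since lcm(lcm(m, u), w) divides f, lcm(lcm(m, u), w) divides q. lcm(lcm(y, z), j) divides q, so lcm(lcm(lcm(y, z), j), lcm(lcm(m, u), w)) divides q. q = g, so lcm(lcm(lcm(y, z), j), lcm(lcm(m, u), w)) divides g.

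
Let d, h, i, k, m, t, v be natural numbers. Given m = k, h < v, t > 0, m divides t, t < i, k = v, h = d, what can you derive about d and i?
d < i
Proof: h = d and h < v, therefore d < v. m = k and k = v, so m = v. From m divides t, v divides t. Since t > 0, v ≤ t. Since d < v, d < t. From t < i, d < i.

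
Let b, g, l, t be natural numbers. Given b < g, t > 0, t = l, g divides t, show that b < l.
g divides t and t > 0, therefore g ≤ t. Because b < g, b < t. t = l, so b < l.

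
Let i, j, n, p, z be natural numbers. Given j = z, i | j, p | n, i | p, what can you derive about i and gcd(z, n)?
i | gcd(z, n)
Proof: j = z and i | j, thus i | z. From i | p and p | n, i | n. Since i | z, i | gcd(z, n).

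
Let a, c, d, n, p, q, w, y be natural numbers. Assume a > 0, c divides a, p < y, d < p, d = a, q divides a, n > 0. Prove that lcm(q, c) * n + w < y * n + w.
From q divides a and c divides a, lcm(q, c) divides a. a > 0, so lcm(q, c) ≤ a. d < p and p < y, so d < y. Since d = a, a < y. Since lcm(q, c) ≤ a, lcm(q, c) < y. Because n > 0, by multiplying by a positive, lcm(q, c) * n < y * n. Then lcm(q, c) * n + w < y * n + w.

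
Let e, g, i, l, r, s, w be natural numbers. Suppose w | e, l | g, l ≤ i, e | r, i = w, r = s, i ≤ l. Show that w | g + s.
l ≤ i and i ≤ l, so l = i. Because i = w, l = w. Since l | g, w | g. From r = s and e | r, e | s. w | e, so w | s. w | g, so w | g + s.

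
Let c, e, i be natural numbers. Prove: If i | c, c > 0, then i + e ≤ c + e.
i | c and c > 0, hence i ≤ c. Then i + e ≤ c + e.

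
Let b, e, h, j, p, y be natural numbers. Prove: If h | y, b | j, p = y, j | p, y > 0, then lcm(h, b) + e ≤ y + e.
p = y and j | p, therefore j | y. Since b | j, b | y. h | y, so lcm(h, b) | y. y > 0, so lcm(h, b) ≤ y. Then lcm(h, b) + e ≤ y + e.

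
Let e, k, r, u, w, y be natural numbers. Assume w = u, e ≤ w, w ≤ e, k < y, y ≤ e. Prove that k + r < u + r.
e ≤ w and w ≤ e, so e = w. k < y and y ≤ e, hence k < e. Since e = w, k < w. Because w = u, k < u. Then k + r < u + r.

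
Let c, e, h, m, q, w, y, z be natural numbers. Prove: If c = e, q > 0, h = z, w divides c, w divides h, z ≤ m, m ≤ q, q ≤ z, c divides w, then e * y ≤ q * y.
Because w divides c and c divides w, w = c. c = e, so w = e. Because z ≤ m and m ≤ q, z ≤ q. Since q ≤ z, z = q. Because h = z, h = q. Since w divides h, w divides q. q > 0, so w ≤ q. Since w = e, e ≤ q. By multiplying by a non-negative, e * y ≤ q * y.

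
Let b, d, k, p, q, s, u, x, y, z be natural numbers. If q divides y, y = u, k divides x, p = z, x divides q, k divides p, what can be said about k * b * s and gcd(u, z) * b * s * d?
k * b * s divides gcd(u, z) * b * s * d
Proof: Since k divides x and x divides q, k divides q. y = u and q divides y, hence q divides u. Since k divides q, k divides u. p = z and k divides p, thus k divides z. k divides u, so k divides gcd(u, z). Then k * b divides gcd(u, z) * b. Then k * b * s divides gcd(u, z) * b * s. Then k * b * s divides gcd(u, z) * b * s * d.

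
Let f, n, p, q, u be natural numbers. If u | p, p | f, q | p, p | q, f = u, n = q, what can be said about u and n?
u = n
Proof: q | p and p | q, so q = p. n = q, so n = p. f = u and p | f, hence p | u. u | p, so p = u. Since n = p, n = u. Then u = n.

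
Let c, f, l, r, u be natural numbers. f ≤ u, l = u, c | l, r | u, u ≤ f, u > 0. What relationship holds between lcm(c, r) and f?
lcm(c, r) ≤ f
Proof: Because u ≤ f and f ≤ u, u = f. l = u and c | l, so c | u. Since r | u, lcm(c, r) | u. u > 0, so lcm(c, r) ≤ u. u = f, so lcm(c, r) ≤ f.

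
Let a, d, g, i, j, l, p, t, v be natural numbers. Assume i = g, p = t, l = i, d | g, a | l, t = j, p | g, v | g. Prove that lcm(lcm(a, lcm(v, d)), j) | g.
Because l = i and i = g, l = g. a | l, so a | g. v | g and d | g, therefore lcm(v, d) | g. Since a | g, lcm(a, lcm(v, d)) | g. p = t and t = j, therefore p = j. Since p | g, j | g. lcm(a, lcm(v, d)) | g, so lcm(lcm(a, lcm(v, d)), j) | g.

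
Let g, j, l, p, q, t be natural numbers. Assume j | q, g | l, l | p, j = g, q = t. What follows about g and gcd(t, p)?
g | gcd(t, p)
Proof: j = g and j | q, so g | q. From q = t, g | t. g | l and l | p, hence g | p. g | t, so g | gcd(t, p).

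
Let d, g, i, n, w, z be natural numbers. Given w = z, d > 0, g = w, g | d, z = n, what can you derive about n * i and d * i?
n * i ≤ d * i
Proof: Because w = z and z = n, w = n. Since g = w and g | d, w | d. d > 0, so w ≤ d. w = n, so n ≤ d. Then n * i ≤ d * i.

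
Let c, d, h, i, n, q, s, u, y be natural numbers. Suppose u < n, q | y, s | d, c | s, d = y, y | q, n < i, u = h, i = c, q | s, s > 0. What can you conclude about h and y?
h < y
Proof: d = y and s | d, so s | y. Since q | y and y | q, q = y. q | s, so y | s. Since s | y, s = y. u = h and u < n, therefore h < n. i = c and n < i, so n < c. From c | s and s > 0, c ≤ s. Since n < c, n < s. Since h < n, h < s. s = y, so h < y.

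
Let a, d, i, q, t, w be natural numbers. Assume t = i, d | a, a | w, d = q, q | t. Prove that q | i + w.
t = i and q | t, thus q | i. From d | a and a | w, d | w. Since d = q, q | w. Since q | i, q | i + w.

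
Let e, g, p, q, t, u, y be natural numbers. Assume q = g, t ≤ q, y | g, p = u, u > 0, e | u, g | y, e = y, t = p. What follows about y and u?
y = u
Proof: t = p and p = u, so t = u. g | y and y | g, thus g = y. Since q = g, q = y. t ≤ q, so t ≤ y. t = u, so u ≤ y. e = y and e | u, hence y | u. Since u > 0, y ≤ u. u ≤ y, so u = y. Then y = u.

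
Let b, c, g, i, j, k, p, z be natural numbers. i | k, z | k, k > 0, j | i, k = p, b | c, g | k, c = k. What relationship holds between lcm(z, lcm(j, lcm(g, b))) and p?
lcm(z, lcm(j, lcm(g, b))) ≤ p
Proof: j | i and i | k, so j | k. Since c = k and b | c, b | k. Since g | k, lcm(g, b) | k. j | k, so lcm(j, lcm(g, b)) | k. Since z | k, lcm(z, lcm(j, lcm(g, b))) | k. k > 0, so lcm(z, lcm(j, lcm(g, b))) ≤ k. Since k = p, lcm(z, lcm(j, lcm(g, b))) ≤ p.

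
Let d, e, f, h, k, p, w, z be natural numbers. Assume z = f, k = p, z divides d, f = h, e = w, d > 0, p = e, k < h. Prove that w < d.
k = p and p = e, so k = e. e = w, so k = w. z = f and z divides d, therefore f divides d. From f = h, h divides d. Since d > 0, h ≤ d. k < h, so k < d. Since k = w, w < d.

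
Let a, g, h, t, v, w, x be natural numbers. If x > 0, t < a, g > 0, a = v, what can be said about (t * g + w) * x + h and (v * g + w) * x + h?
(t * g + w) * x + h < (v * g + w) * x + h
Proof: a = v and t < a, hence t < v. g > 0, so t * g < v * g. Then t * g + w < v * g + w. From x > 0, (t * g + w) * x < (v * g + w) * x. Then (t * g + w) * x + h < (v * g + w) * x + h.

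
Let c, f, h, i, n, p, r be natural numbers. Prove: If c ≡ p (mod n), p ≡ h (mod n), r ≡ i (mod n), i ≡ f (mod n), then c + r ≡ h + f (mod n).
c ≡ p (mod n) and p ≡ h (mod n), therefore c ≡ h (mod n). Since r ≡ i (mod n) and i ≡ f (mod n), r ≡ f (mod n). Combined with c ≡ h (mod n), by adding congruences, c + r ≡ h + f (mod n).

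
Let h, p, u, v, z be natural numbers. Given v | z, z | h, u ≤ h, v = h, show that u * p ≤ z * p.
v = h and v | z, hence h | z. Since z | h, h = z. Since u ≤ h, u ≤ z. Then u * p ≤ z * p.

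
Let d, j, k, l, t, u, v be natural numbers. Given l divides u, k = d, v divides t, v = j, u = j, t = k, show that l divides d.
Because u = j and l divides u, l divides j. Since t = k and v divides t, v divides k. k = d, so v divides d. Since v = j, j divides d. l divides j, so l divides d.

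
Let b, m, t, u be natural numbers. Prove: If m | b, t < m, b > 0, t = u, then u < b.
Since t = u and t < m, u < m. m | b and b > 0, so m ≤ b. u < m, so u < b.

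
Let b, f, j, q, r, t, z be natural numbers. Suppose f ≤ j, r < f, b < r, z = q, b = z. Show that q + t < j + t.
b = z and z = q, thus b = q. b < r and r < f, thus b < f. Because b = q, q < f. Since f ≤ j, q < j. Then q + t < j + t.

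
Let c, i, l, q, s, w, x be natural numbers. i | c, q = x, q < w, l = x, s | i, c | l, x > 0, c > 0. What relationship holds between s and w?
s < w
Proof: s | i and i | c, therefore s | c. c > 0, so s ≤ c. Since l = x and c | l, c | x. Because x > 0, c ≤ x. q = x and q < w, therefore x < w. c ≤ x, so c < w. s ≤ c, so s < w.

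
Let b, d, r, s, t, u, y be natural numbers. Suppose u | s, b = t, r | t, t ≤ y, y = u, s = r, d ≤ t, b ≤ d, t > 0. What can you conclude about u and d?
u = d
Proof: s = r and u | s, hence u | r. Since r | t, u | t. t > 0, so u ≤ t. From y = u and t ≤ y, t ≤ u. u ≤ t, so u = t. b = t and b ≤ d, thus t ≤ d. Since d ≤ t, t = d. Since u = t, u = d.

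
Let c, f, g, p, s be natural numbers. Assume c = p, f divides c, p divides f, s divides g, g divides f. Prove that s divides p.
c = p and f divides c, thus f divides p. Since p divides f, f = p. Since s divides g and g divides f, s divides f. f = p, so s divides p.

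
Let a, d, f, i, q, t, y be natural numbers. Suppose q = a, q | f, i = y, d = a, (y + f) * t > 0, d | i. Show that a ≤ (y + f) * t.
d = a and d | i, therefore a | i. Since i = y, a | y. q = a and q | f, so a | f. a | y, so a | y + f. Then a | (y + f) * t. (y + f) * t > 0, so a ≤ (y + f) * t.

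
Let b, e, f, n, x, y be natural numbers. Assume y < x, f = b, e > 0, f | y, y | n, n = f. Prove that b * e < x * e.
n = f and y | n, thus y | f. f | y, so y = f. f = b, so y = b. Since y < x, b < x. e > 0, so b * e < x * e.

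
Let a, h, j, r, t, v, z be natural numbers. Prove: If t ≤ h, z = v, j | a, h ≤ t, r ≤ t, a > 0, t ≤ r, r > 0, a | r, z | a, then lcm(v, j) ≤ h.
Because r ≤ t and t ≤ r, r = t. Since t ≤ h and h ≤ t, t = h. r = t, so r = h. z = v and z | a, thus v | a. Since j | a, lcm(v, j) | a. a > 0, so lcm(v, j) ≤ a. a | r and r > 0, so a ≤ r. lcm(v, j) ≤ a, so lcm(v, j) ≤ r. Since r = h, lcm(v, j) ≤ h.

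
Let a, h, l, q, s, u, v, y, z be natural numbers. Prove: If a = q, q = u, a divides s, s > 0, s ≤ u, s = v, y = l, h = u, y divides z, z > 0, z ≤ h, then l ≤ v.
a = q and q = u, hence a = u. a divides s, so u divides s. Since s > 0, u ≤ s. s ≤ u, so u = s. s = v, so u = v. Because y divides z and z > 0, y ≤ z. Since z ≤ h, y ≤ h. h = u, so y ≤ u. y = l, so l ≤ u. Since u = v, l ≤ v.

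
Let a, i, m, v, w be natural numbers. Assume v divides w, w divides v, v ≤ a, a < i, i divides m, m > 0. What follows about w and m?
w < m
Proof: From v divides w and w divides v, v = w. v ≤ a and a < i, thus v < i. i divides m and m > 0, hence i ≤ m. Since v < i, v < m. Since v = w, w < m.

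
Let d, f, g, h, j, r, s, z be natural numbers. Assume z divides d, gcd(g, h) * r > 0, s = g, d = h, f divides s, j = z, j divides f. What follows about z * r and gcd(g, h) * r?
z * r ≤ gcd(g, h) * r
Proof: Since j = z and j divides f, z divides f. Because s = g and f divides s, f divides g. Because z divides f, z divides g. d = h and z divides d, thus z divides h. z divides g, so z divides gcd(g, h). Then z * r divides gcd(g, h) * r. From gcd(g, h) * r > 0, z * r ≤ gcd(g, h) * r.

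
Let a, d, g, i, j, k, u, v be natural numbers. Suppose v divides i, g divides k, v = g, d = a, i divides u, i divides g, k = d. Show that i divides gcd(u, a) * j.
Since v = g and v divides i, g divides i. Because i divides g, g = i. Since k = d and g divides k, g divides d. d = a, so g divides a. g = i, so i divides a. Since i divides u, i divides gcd(u, a). Then i divides gcd(u, a) * j.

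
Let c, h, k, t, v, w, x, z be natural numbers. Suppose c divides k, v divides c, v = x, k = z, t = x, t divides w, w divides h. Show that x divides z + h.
Since v divides c and c divides k, v divides k. v = x, so x divides k. k = z, so x divides z. From t divides w and w divides h, t divides h. t = x, so x divides h. x divides z, so x divides z + h.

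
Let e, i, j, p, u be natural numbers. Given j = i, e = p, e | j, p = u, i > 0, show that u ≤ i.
e = p and p = u, thus e = u. j = i and e | j, hence e | i. Since i > 0, e ≤ i. Since e = u, u ≤ i.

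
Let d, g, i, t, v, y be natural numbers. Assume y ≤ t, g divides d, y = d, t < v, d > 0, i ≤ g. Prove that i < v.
g divides d and d > 0, so g ≤ d. y = d and y ≤ t, hence d ≤ t. g ≤ d, so g ≤ t. Since t < v, g < v. Because i ≤ g, i < v.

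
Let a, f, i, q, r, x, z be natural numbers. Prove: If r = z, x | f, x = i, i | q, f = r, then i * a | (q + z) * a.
f = r and r = z, therefore f = z. x | f, so x | z. Since x = i, i | z. i | q, so i | q + z. Then i * a | (q + z) * a.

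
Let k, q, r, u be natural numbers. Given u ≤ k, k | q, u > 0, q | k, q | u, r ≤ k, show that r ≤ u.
q | k and k | q, thus q = k. q | u, so k | u. u > 0, so k ≤ u. Because u ≤ k, k = u. Since r ≤ k, r ≤ u.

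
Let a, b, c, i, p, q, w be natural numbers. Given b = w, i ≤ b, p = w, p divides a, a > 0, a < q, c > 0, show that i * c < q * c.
Since b = w and i ≤ b, i ≤ w. From p = w and p divides a, w divides a. a > 0, so w ≤ a. From i ≤ w, i ≤ a. a < q, so i < q. Since c > 0, by multiplying by a positive, i * c < q * c.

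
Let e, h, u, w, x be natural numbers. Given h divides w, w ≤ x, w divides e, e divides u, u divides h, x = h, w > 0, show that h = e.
x = h and w ≤ x, so w ≤ h. h divides w and w > 0, so h ≤ w. Since w ≤ h, w = h. From w divides e, h divides e. e divides u and u divides h, therefore e divides h. h divides e, so h = e.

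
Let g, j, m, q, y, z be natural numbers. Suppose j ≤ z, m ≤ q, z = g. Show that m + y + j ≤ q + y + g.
Because m ≤ q, m + y ≤ q + y. From z = g and j ≤ z, j ≤ g. Since m + y ≤ q + y, m + y + j ≤ q + y + g.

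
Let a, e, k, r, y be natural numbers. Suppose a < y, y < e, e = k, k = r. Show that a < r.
a < y and y < e, thus a < e. From e = k, a < k. k = r, so a < r.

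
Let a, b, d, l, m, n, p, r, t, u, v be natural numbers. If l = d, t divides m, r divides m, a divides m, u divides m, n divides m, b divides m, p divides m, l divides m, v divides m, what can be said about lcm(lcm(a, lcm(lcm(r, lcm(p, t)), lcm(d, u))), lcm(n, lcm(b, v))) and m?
lcm(lcm(a, lcm(lcm(r, lcm(p, t)), lcm(d, u))), lcm(n, lcm(b, v))) divides m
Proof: Because p divides m and t divides m, lcm(p, t) divides m. Because r divides m, lcm(r, lcm(p, t)) divides m. l = d and l divides m, hence d divides m. Since u divides m, lcm(d, u) divides m. Since lcm(r, lcm(p, t)) divides m, lcm(lcm(r, lcm(p, t)), lcm(d, u)) divides m. From a divides m, lcm(a, lcm(lcm(r, lcm(p, t)), lcm(d, u))) divides m. b divides m and v divides m, hence lcm(b, v) divides m. Because n divides m, lcm(n, lcm(b, v)) divides m. Since lcm(a, lcm(lcm(r, lcm(p, t)), lcm(d, u))) divides m, lcm(lcm(a, lcm(lcm(r, lcm(p, t)), lcm(d, u))), lcm(n, lcm(b, v))) divides m.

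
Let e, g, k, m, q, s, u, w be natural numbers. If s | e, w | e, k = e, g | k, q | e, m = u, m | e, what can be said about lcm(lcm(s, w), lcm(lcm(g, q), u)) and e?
lcm(lcm(s, w), lcm(lcm(g, q), u)) | e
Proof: s | e and w | e, thus lcm(s, w) | e. Since k = e and g | k, g | e. q | e, so lcm(g, q) | e. m = u and m | e, so u | e. lcm(g, q) | e, so lcm(lcm(g, q), u) | e. lcm(s, w) | e, so lcm(lcm(s, w), lcm(lcm(g, q), u)) | e.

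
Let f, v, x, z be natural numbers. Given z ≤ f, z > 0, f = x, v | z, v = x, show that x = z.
From f = x and z ≤ f, z ≤ x. v = x and v | z, thus x | z. z > 0, so x ≤ z. Since z ≤ x, z = x. Then x = z.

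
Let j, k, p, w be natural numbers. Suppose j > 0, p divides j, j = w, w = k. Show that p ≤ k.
Because j = w and w = k, j = k. p divides j and j > 0, hence p ≤ j. Since j = k, p ≤ k.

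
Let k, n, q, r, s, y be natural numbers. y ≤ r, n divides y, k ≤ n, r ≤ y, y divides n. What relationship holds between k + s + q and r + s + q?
k + s + q ≤ r + s + q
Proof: n divides y and y divides n, therefore n = y. y ≤ r and r ≤ y, so y = r. n = y, so n = r. Since k ≤ n, k ≤ r. Then k + s ≤ r + s. Then k + s + q ≤ r + s + q.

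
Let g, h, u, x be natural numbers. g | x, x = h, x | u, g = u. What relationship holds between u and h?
u = h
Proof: From g = u and g | x, u | x. Since x | u, u = x. x = h, so u = h.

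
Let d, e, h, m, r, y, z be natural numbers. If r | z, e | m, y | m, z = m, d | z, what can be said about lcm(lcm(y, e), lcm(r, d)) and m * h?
lcm(lcm(y, e), lcm(r, d)) | m * h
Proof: y | m and e | m, hence lcm(y, e) | m. r | z and d | z, hence lcm(r, d) | z. z = m, so lcm(r, d) | m. Since lcm(y, e) | m, lcm(lcm(y, e), lcm(r, d)) | m. Then lcm(lcm(y, e), lcm(r, d)) | m * h.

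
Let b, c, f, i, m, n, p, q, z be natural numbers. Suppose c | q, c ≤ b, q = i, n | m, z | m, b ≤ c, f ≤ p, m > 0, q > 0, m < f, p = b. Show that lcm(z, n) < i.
Because b ≤ c and c ≤ b, b = c. Because p = b, p = c. z | m and n | m, hence lcm(z, n) | m. m > 0, so lcm(z, n) ≤ m. m < f and f ≤ p, thus m < p. Since lcm(z, n) ≤ m, lcm(z, n) < p. Because p = c, lcm(z, n) < c. From c | q and q > 0, c ≤ q. q = i, so c ≤ i. Since lcm(z, n) < c, lcm(z, n) < i.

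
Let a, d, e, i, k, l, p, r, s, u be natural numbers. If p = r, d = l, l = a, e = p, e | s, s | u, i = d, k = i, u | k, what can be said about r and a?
r | a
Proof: d = l and l = a, hence d = a. Since e = p and e | s, p | s. s | u, so p | u. From k = i and u | k, u | i. i = d, so u | d. Since p | u, p | d. Since d = a, p | a. Since p = r, r | a.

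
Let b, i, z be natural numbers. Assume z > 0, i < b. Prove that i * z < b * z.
i < b and z > 0. By multiplying by a positive, i * z < b * z.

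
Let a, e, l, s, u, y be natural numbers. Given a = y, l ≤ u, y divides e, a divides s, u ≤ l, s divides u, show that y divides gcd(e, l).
From u ≤ l and l ≤ u, u = l. Since a divides s and s divides u, a divides u. Since a = y, y divides u. From u = l, y divides l. From y divides e, y divides gcd(e, l).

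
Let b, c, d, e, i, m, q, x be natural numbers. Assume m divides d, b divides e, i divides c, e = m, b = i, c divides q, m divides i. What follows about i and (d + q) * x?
i divides (d + q) * x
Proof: b = i and b divides e, hence i divides e. e = m, so i divides m. From m divides i, m = i. m divides d, so i divides d. i divides c and c divides q, thus i divides q. Since i divides d, i divides d + q. Then i divides (d + q) * x.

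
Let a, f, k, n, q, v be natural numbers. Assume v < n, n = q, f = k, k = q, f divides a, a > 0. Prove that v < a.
From n = q and v < n, v < q. Because f = k and k = q, f = q. f divides a, so q divides a. Since a > 0, q ≤ a. v < q, so v < a.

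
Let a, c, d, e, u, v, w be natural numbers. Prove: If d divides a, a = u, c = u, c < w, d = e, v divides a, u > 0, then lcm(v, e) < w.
From d = e and d divides a, e divides a. From v divides a, lcm(v, e) divides a. Since a = u, lcm(v, e) divides u. u > 0, so lcm(v, e) ≤ u. Since c = u and c < w, u < w. Since lcm(v, e) ≤ u, lcm(v, e) < w.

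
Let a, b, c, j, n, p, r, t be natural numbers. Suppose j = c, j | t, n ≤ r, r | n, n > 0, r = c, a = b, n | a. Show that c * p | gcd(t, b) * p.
From j = c and j | t, c | t. r | n and n > 0, thus r ≤ n. n ≤ r, so n = r. r = c, so n = c. a = b and n | a, hence n | b. n = c, so c | b. Since c | t, c | gcd(t, b). Then c * p | gcd(t, b) * p.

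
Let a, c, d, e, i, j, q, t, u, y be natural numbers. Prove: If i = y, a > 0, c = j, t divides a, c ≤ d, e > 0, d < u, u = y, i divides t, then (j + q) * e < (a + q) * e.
c = j and c ≤ d, thus j ≤ d. Since d < u, j < u. Since u = y, j < y. i divides t and t divides a, therefore i divides a. From i = y, y divides a. a > 0, so y ≤ a. j < y, so j < a. Then j + q < a + q. From e > 0, by multiplying by a positive, (j + q) * e < (a + q) * e.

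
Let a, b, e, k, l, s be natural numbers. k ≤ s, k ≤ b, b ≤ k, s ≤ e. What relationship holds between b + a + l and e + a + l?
b + a + l ≤ e + a + l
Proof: Since k ≤ b and b ≤ k, k = b. k ≤ s, so b ≤ s. s ≤ e, so b ≤ e. Then b + a ≤ e + a. Then b + a + l ≤ e + a + l.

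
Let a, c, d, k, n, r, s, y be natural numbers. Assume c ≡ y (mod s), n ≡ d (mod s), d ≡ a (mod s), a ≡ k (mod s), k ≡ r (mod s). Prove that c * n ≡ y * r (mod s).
n ≡ d (mod s) and d ≡ a (mod s), so n ≡ a (mod s). Since a ≡ k (mod s), n ≡ k (mod s). k ≡ r (mod s), so n ≡ r (mod s). Since c ≡ y (mod s), by multiplying congruences, c * n ≡ y * r (mod s).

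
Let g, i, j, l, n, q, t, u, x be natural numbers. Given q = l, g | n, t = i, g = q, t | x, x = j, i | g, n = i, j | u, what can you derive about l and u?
l | u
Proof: g = q and q = l, hence g = l. n = i and g | n, therefore g | i. Since i | g, i = g. t = i, so t = g. From x = j and t | x, t | j. j | u, so t | u. t = g, so g | u. Since g = l, l | u.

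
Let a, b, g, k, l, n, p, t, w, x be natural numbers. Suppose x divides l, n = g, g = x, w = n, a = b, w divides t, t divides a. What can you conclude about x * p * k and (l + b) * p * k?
x * p * k divides (l + b) * p * k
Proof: n = g and g = x, so n = x. Since w divides t and t divides a, w divides a. Since a = b, w divides b. Since w = n, n divides b. Because n = x, x divides b. x divides l, so x divides l + b. Then x * p divides (l + b) * p. Then x * p * k divides (l + b) * p * k.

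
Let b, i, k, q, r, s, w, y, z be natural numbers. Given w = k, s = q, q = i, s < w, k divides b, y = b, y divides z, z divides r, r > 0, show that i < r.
s = q and q = i, thus s = i. Since s < w, i < w. w = k, so i < k. From y divides z and z divides r, y divides r. Since y = b, b divides r. Since k divides b, k divides r. r > 0, so k ≤ r. Since i < k, i < r.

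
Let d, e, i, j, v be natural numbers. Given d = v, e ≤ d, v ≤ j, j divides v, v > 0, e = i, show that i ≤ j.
j divides v and v > 0, hence j ≤ v. v ≤ j, so v = j. d = v, so d = j. e = i and e ≤ d, hence i ≤ d. Since d = j, i ≤ j.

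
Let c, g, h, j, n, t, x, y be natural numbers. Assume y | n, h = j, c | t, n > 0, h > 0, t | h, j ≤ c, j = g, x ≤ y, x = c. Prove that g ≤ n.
Since c | t and t | h, c | h. h > 0, so c ≤ h. Because h = j, c ≤ j. Since j ≤ c, c = j. Since x = c, x = j. Since j = g, x = g. y | n and n > 0, so y ≤ n. Since x ≤ y, x ≤ n. Since x = g, g ≤ n.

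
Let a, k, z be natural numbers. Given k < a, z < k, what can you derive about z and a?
z < a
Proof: z < k and k < a. By transitivity, z < a.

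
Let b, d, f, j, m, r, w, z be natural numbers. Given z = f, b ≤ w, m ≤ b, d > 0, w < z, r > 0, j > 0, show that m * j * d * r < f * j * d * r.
m ≤ b and b ≤ w, thus m ≤ w. z = f and w < z, hence w < f. m ≤ w, so m < f. Using j > 0 and multiplying by a positive, m * j < f * j. Since d > 0, by multiplying by a positive, m * j * d < f * j * d. Since r > 0, by multiplying by a positive, m * j * d * r < f * j * d * r.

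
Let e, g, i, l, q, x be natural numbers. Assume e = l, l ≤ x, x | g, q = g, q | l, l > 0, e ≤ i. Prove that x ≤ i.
Since q = g and q | l, g | l. x | g, so x | l. l > 0, so x ≤ l. Since l ≤ x, l = x. Because e = l, e = x. Because e ≤ i, x ≤ i.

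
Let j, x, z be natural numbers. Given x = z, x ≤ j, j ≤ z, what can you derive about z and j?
z = j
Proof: x = z and x ≤ j, so z ≤ j. Since j ≤ z, z = j.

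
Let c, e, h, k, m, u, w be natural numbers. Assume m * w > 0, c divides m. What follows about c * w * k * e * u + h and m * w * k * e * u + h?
c * w * k * e * u + h ≤ m * w * k * e * u + h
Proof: From c divides m, c * w divides m * w. m * w > 0, so c * w ≤ m * w. By multiplying by a non-negative, c * w * k ≤ m * w * k. By multiplying by a non-negative, c * w * k * e ≤ m * w * k * e. By multiplying by a non-negative, c * w * k * e * u ≤ m * w * k * e * u. Then c * w * k * e * u + h ≤ m * w * k * e * u + h.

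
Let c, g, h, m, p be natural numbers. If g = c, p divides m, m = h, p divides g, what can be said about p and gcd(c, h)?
p divides gcd(c, h)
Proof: g = c and p divides g, thus p divides c. m = h and p divides m, therefore p divides h. p divides c, so p divides gcd(c, h).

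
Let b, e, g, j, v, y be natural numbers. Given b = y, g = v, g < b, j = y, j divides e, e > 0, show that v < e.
g = v and g < b, hence v < b. b = y, so v < y. j = y and j divides e, thus y divides e. Since e > 0, y ≤ e. v < y, so v < e.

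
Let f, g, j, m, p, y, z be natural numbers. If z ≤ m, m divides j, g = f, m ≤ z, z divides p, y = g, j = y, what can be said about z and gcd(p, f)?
z divides gcd(p, f)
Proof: Because y = g and g = f, y = f. Since m ≤ z and z ≤ m, m = z. From j = y and m divides j, m divides y. Since m = z, z divides y. Since y = f, z divides f. z divides p, so z divides gcd(p, f).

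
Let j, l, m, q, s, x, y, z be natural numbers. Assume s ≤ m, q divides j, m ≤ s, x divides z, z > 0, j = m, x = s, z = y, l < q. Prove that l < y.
Because m ≤ s and s ≤ m, m = s. From j = m and q divides j, q divides m. Since m = s, q divides s. x = s and x divides z, therefore s divides z. From q divides s, q divides z. Since z > 0, q ≤ z. l < q, so l < z. z = y, so l < y.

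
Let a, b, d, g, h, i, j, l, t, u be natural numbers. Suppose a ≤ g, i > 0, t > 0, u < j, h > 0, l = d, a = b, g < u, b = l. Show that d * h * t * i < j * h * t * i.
a = b and b = l, hence a = l. a ≤ g and g < u, therefore a < u. Since a = l, l < u. u < j, so l < j. Since l = d, d < j. Combining with h > 0, by multiplying by a positive, d * h < j * h. Combined with t > 0, by multiplying by a positive, d * h * t < j * h * t. Using i > 0, by multiplying by a positive, d * h * t * i < j * h * t * i.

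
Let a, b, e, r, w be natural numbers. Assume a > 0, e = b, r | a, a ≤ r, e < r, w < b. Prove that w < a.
From r | a and a > 0, r ≤ a. From a ≤ r, r = a. Because e = b and e < r, b < r. r = a, so b < a. From w < b, w < a.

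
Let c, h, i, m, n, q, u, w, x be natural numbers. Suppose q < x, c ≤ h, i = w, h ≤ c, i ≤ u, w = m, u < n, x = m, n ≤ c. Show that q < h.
x = m and q < x, so q < m. Since i = w and w = m, i = m. From i ≤ u and u < n, i < n. Since i = m, m < n. Since q < m, q < n. c ≤ h and h ≤ c, hence c = h. Since n ≤ c, n ≤ h. Since q < n, q < h.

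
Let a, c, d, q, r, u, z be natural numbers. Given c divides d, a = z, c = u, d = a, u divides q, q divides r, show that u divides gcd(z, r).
d = a and a = z, thus d = z. From c = u and c divides d, u divides d. Since d = z, u divides z. Since u divides q and q divides r, u divides r. u divides z, so u divides gcd(z, r).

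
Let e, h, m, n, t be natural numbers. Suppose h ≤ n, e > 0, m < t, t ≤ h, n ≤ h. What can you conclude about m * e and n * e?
m * e < n * e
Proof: h ≤ n and n ≤ h, therefore h = n. From m < t and t ≤ h, m < h. Because h = n, m < n. e > 0, so m * e < n * e.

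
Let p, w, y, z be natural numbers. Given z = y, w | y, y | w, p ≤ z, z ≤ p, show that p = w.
From p ≤ z and z ≤ p, p = z. z = y, so p = y. y | w and w | y, therefore y = w. Because p = y, p = w.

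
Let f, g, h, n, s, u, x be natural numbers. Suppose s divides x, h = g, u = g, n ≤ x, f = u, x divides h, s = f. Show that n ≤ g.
h = g and x divides h, thus x divides g. s = f and f = u, so s = u. Since u = g, s = g. Since s divides x, g divides x. Since x divides g, x = g. n ≤ x, so n ≤ g.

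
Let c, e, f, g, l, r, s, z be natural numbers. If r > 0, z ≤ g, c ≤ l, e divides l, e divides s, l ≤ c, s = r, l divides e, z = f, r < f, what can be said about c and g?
c < g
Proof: e divides l and l divides e, therefore e = l. Because l ≤ c and c ≤ l, l = c. Since e = l, e = c. s = r and e divides s, therefore e divides r. Since e = c, c divides r. Since r > 0, c ≤ r. Since z = f and z ≤ g, f ≤ g. Since r < f, r < g. Since c ≤ r, c < g.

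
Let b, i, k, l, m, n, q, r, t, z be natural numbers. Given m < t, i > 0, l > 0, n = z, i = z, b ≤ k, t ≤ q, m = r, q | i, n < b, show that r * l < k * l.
From m = r and m < t, r < t. t ≤ q, so r < q. From q | i and i > 0, q ≤ i. Because i = z, q ≤ z. n = z and n < b, hence z < b. b ≤ k, so z < k. q ≤ z, so q < k. r < q, so r < k. Since l > 0, r * l < k * l.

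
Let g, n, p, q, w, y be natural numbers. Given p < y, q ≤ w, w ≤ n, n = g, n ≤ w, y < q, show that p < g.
p < y and y < q, hence p < q. w ≤ n and n ≤ w, therefore w = n. n = g, so w = g. q ≤ w, so q ≤ g. p < q, so p < g.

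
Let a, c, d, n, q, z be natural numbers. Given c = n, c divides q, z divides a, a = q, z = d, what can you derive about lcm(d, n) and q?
lcm(d, n) divides q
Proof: From a = q and z divides a, z divides q. Because z = d, d divides q. c = n and c divides q, so n divides q. d divides q, so lcm(d, n) divides q.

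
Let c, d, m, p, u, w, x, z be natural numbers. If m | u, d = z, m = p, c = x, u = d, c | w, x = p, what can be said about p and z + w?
p | z + w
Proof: u = d and m | u, therefore m | d. Since m = p, p | d. From d = z, p | z. From c = x and x = p, c = p. Since c | w, p | w. Since p | z, p | z + w.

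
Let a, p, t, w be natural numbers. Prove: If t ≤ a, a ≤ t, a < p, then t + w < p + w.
a ≤ t and t ≤ a, so a = t. Since a < p, t < p. Then t + w < p + w.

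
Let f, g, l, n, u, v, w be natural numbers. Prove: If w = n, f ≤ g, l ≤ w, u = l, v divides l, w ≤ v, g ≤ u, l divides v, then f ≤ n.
Because v divides l and l divides v, v = l. Since w ≤ v, w ≤ l. Since l ≤ w, l = w. u = l, so u = w. w = n, so u = n. g ≤ u, so g ≤ n. f ≤ g, so f ≤ n.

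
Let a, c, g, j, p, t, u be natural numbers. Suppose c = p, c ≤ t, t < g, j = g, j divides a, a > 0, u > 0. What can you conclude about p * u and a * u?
p * u < a * u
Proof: From c = p and c ≤ t, p ≤ t. Because t < g, p < g. Since j = g and j divides a, g divides a. Since a > 0, g ≤ a. Since p < g, p < a. Combining with u > 0, by multiplying by a positive, p * u < a * u.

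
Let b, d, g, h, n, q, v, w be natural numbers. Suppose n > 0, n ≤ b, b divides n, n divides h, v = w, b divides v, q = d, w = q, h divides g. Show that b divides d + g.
Because v = w and w = q, v = q. b divides v, so b divides q. Since q = d, b divides d. b divides n and n > 0, hence b ≤ n. n ≤ b, so n = b. From n divides h and h divides g, n divides g. Since n = b, b divides g. From b divides d, b divides d + g.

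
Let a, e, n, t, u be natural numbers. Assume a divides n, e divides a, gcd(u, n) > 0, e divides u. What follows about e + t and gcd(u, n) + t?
e + t ≤ gcd(u, n) + t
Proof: Because e divides a and a divides n, e divides n. e divides u, so e divides gcd(u, n). gcd(u, n) > 0, so e ≤ gcd(u, n). Then e + t ≤ gcd(u, n) + t.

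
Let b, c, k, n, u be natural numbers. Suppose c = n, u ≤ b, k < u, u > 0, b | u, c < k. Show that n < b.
Because b | u and u > 0, b ≤ u. u ≤ b, so u = b. Since c < k and k < u, c < u. Since c = n, n < u. Since u = b, n < b.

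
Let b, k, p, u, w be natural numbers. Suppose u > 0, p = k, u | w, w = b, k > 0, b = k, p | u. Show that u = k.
p = k and p | u, hence k | u. From u > 0, k ≤ u. w = b and b = k, thus w = k. From u | w, u | k. k > 0, so u ≤ k. Since k ≤ u, k = u. Then u = k.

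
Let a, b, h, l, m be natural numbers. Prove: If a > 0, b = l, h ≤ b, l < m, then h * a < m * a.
Since b = l and h ≤ b, h ≤ l. Since l < m, h < m. Using a > 0 and multiplying by a positive, h * a < m * a.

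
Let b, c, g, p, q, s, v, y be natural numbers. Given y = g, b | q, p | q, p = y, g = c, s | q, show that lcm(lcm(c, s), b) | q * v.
y = g and g = c, therefore y = c. p = y and p | q, so y | q. Since y = c, c | q. Since s | q, lcm(c, s) | q. b | q, so lcm(lcm(c, s), b) | q. Then lcm(lcm(c, s), b) | q * v.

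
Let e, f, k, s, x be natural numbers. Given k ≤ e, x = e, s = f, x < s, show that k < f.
Since s = f and x < s, x < f. x = e, so e < f. Since k ≤ e, k < f.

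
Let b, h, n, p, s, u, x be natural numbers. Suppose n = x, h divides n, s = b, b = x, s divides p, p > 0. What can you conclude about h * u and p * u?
h * u ≤ p * u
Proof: n = x and h divides n, so h divides x. s = b and b = x, thus s = x. s divides p, so x divides p. Since h divides x, h divides p. Since p > 0, h ≤ p. By multiplying by a non-negative, h * u ≤ p * u.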